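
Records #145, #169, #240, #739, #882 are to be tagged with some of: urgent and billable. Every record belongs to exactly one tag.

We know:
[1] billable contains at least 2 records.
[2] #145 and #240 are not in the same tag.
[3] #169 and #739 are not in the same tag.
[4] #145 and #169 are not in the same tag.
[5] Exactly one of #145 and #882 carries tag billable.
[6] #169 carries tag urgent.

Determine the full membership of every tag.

From (6): #169 ∈ urgent.
(3): #739 ∉ urgent.
(4): #145 ∉ urgent.
Only one tag left: #145 ∈ billable.
Only one tag left: #739 ∈ billable.
(2): #240 ∉ billable.
(5) (exactly one): #882 ∉ billable.
Only one tag left: #240 ∈ urgent.
Only one tag left: #882 ∈ urgent.

urgent = {#169, #240, #882}; billable = {#145, #739}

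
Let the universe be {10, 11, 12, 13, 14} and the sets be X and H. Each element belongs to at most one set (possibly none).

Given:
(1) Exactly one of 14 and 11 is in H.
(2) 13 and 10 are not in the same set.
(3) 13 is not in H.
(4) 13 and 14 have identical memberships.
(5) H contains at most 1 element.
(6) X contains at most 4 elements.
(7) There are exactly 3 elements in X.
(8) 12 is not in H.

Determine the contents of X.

From (3): 13 ∉ H.
From (8): 12 ∉ H.
(4): 14 matches 13: 14 ∉ H.
(1) (exactly one): 11 ∈ H.
(5): H already has 1, so the rest are out.
Suppose 10 ∈ X: no assignment then satisfies all the clues, so 10 ∉ X.

X = {12, 13, 14}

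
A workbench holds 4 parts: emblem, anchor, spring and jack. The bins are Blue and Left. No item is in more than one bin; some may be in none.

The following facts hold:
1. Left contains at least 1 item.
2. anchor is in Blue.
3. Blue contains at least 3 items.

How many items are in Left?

1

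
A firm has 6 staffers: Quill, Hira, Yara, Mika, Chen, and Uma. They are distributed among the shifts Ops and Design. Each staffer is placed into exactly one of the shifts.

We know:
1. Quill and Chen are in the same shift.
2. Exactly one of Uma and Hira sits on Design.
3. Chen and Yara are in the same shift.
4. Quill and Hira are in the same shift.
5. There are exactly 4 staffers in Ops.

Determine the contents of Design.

Design = {Mika, Uma}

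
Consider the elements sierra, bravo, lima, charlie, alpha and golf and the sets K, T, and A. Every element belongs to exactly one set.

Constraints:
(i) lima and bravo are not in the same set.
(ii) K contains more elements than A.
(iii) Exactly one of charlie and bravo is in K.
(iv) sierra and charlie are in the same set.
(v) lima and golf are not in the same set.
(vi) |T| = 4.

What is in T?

T = {alpha, charlie, lima, sierra}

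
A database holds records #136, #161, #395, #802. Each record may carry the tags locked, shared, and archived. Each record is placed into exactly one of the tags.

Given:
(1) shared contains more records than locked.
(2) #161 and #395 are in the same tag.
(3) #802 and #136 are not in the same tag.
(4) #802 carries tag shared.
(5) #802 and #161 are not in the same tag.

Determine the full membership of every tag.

locked = {}; shared = {#802}; archived = {#136, #161, #395}

From (4): #802 ∈ shared.
(3): #136 ∉ shared.
(5): #161 ∉ shared.
(2): #395 matches #161: #395 ∉ shared.
Suppose #136 ∈ locked: no assignment then satisfies all the clues, so #136 ∉ locked.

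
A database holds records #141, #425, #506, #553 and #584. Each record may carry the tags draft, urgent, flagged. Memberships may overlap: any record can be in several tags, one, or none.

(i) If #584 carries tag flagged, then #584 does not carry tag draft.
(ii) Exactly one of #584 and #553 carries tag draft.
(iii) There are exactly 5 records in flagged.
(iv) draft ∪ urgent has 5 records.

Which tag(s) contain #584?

#584: flagged, urgent

(iii): only 5 candidates remain for flagged, so all are in.
(i): #584 ∉ draft.
(ii) (exactly one): #553 ∈ draft.
Suppose #584 ∉ urgent: no assignment then satisfies all the clues, so #584 ∈ urgent.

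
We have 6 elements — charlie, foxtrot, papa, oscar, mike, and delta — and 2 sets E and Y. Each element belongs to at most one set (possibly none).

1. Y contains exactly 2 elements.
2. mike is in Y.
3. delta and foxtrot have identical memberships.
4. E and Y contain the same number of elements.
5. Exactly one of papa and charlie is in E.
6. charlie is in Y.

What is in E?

E = {oscar, papa}

From (2): mike ∈ Y.
From (6): charlie ∈ Y.
(1): Y already has 2, so the rest are out.
(5) (exactly one): papa ∈ E.
Suppose foxtrot ∈ E: no assignment then satisfies all the clues, so foxtrot ∉ E.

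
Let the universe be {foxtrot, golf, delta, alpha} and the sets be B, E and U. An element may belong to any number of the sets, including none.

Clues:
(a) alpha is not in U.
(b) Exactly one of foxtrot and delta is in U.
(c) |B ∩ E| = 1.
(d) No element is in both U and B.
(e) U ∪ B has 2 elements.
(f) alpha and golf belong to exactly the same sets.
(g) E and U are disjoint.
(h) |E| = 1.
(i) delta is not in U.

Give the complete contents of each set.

B = {delta}; E = {delta}; U = {foxtrot}

From (a): alpha ∉ U.
From (i): delta ∉ U.
(b) (exactly one): foxtrot ∈ U.
(d) (disjoint): foxtrot ∉ B.
(f): golf matches alpha: golf ∉ U.
(g) (disjoint): foxtrot ∉ E.
Suppose golf ∈ B: no assignment then satisfies all the clues, so golf ∉ B.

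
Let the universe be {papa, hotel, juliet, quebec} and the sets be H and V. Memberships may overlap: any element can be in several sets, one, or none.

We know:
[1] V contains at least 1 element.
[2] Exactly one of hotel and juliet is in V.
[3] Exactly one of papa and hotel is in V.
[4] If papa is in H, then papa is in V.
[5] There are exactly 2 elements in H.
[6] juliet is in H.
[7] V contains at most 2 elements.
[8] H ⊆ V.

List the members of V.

V = {juliet, papa}

From (6): juliet ∈ H.
(8) with juliet ∈ H: juliet ∈ V.
(2) (exactly one): hotel ∉ V.
(3) (exactly one): papa ∈ V.
(7): V already has 2, so the rest are out.
(8) contrapositive: hotel ∉ H.
(8) contrapositive: quebec ∉ H.
(5): only 2 candidates remain for H, so all are in.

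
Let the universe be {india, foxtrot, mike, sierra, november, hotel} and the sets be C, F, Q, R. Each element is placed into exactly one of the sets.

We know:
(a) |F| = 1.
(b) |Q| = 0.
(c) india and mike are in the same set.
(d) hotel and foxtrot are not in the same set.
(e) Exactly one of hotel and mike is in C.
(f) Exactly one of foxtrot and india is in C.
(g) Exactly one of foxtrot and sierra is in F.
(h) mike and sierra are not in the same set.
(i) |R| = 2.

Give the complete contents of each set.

(b): Q already has 0, so the rest are out.
Suppose india ∉ C: no assignment then satisfies all the clues, so india ∈ C.

C = {india, mike, november}; F = {foxtrot}; Q = {}; R = {hotel, sierra}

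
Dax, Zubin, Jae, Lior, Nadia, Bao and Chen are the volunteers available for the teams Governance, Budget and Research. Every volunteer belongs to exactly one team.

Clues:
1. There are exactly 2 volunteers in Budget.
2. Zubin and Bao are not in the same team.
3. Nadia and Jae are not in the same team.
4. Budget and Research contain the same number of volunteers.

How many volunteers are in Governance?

3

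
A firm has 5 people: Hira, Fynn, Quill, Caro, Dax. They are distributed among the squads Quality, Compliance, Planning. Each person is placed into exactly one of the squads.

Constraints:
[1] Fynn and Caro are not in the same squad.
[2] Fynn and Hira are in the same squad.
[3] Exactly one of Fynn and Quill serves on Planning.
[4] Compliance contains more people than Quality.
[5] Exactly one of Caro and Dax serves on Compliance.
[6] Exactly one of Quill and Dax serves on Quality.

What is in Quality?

Quality = {Dax}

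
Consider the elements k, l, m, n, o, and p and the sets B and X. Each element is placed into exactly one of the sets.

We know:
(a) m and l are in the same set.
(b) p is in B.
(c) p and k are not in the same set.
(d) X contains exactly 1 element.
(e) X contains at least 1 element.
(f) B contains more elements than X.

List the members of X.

From (b): p ∈ B.
(c): k ∉ B.
Only one set left: k ∈ X.
(d): X already has 1, so the rest are out.
Only one set left: l ∈ B.
Only one set left: m ∈ B.
Only one set left: n ∈ B.
Only one set left: o ∈ B.

X = {k}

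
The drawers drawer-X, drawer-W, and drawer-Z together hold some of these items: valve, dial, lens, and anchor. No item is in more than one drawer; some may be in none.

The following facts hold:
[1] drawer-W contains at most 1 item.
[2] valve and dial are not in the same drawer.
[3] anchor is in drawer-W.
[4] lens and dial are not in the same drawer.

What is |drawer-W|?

1

From (3): anchor ∈ drawer-W.
(1): drawer-W already has 1, so the rest are out.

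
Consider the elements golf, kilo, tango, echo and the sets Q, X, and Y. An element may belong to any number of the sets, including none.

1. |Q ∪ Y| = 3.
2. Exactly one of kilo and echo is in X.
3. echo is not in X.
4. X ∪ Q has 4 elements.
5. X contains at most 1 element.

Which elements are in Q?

Q = {echo, golf, tango}

From (3): echo ∉ X.
(2) (exactly one): kilo ∈ X.
(5): X already has 1, so the rest are out.
Suppose golf ∉ Q: no assignment then satisfies all the clues, so golf ∈ Q.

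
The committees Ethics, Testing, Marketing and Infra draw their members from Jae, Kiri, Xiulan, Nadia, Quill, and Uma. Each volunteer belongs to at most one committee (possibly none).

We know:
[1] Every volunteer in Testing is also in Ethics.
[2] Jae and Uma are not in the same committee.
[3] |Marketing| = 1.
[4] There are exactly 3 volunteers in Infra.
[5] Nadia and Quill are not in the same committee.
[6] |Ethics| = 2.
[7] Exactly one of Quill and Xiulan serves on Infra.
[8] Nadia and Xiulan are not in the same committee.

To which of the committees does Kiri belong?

Kiri: Infra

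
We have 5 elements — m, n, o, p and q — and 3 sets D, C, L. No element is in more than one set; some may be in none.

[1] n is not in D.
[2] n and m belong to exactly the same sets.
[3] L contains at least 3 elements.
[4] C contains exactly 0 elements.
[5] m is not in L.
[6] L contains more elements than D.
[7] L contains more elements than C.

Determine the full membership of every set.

D = {}; C = {}; L = {o, p, q}

From (1): n ∉ D.
From (5): m ∉ L.
(2): m matches n: m ∉ D.
(2): n matches m: n ∉ L.
(3): only 3 candidates remain for L, so all are in.
(4): C already has 0, so the rest are out.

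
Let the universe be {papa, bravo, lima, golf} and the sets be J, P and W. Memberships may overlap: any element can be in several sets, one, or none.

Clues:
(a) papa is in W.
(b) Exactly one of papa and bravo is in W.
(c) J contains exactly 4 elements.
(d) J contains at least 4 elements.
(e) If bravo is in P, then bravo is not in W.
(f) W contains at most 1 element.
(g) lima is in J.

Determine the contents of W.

From (a): papa ∈ W.
From (g): lima ∈ J.
(b) (exactly one): bravo ∉ W.
(c): only 4 candidates remain for J, so all are in.
(f): W already has 1, so the rest are out.

W = {papa}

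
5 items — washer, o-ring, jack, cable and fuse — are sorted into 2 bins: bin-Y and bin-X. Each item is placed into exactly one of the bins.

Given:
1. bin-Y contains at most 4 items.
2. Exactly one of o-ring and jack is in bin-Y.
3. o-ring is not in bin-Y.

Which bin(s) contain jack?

From (3): o-ring ∉ bin-Y.
(2) (exactly one): jack ∈ bin-Y.
Only one bin left: o-ring ∈ bin-X.

jack: bin-Y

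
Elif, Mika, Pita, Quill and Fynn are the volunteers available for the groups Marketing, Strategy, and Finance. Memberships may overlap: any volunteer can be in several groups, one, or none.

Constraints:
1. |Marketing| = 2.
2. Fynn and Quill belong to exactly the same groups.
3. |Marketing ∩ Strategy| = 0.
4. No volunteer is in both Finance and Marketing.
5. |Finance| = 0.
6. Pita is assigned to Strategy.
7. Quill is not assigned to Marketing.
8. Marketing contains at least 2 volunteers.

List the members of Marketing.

Marketing = {Elif, Mika}

From (6): Pita ∈ Strategy.
From (7): Quill ∉ Marketing.
(2): Fynn matches Quill: Fynn ∉ Marketing.
(5): Finance already has 0, so the rest are out.
Suppose Elif ∉ Marketing: no assignment then satisfies all the clues, so Elif ∈ Marketing.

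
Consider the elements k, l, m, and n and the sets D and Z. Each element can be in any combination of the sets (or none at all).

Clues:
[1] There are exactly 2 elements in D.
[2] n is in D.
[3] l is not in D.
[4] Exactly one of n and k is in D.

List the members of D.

From (2): n ∈ D.
From (3): l ∉ D.
(4) (exactly one): k ∉ D.
(1): only 2 candidates remain for D, so all are in.

D = {m, n}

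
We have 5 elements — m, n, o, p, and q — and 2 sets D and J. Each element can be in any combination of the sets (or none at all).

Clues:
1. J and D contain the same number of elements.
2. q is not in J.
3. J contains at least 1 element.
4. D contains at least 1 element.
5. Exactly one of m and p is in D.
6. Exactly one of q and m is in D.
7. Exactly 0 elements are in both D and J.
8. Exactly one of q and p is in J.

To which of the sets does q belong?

q: none

From (2): q ∉ J.
(8) (exactly one): p ∈ J.
Suppose q ∈ D: no assignment then satisfies all the clues, so q ∉ D.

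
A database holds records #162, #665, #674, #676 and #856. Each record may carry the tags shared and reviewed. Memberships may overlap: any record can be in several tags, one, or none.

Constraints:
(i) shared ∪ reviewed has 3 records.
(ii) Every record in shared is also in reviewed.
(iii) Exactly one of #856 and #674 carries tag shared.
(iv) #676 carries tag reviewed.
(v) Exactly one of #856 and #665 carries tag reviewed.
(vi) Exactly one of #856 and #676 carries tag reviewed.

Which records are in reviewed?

From (iv): #676 ∈ reviewed.
(vi) (exactly one): #856 ∉ reviewed.
(ii) contrapositive: #856 ∉ shared.
(iii) (exactly one): #674 ∈ shared.
(v) (exactly one): #665 ∈ reviewed.
(ii) with #674 ∈ shared: #674 ∈ reviewed.
Suppose #162 ∈ reviewed: no assignment then satisfies all the clues, so #162 ∉ reviewed.

reviewed = {#665, #674, #676}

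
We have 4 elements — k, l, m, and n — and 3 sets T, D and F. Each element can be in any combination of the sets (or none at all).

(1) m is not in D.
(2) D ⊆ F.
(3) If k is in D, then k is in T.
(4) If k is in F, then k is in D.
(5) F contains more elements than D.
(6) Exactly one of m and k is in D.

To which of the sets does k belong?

From (1): m ∉ D.
(6) (exactly one): k ∈ D.
(2) with k ∈ D: k ∈ F.
(3): k ∈ T.

k: D, F, T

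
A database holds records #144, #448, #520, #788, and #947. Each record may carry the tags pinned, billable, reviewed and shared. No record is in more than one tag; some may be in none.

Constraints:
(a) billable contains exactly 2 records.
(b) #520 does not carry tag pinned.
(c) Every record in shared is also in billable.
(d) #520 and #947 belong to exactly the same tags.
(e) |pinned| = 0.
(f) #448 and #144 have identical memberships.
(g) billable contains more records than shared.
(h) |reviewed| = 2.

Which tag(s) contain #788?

#788: none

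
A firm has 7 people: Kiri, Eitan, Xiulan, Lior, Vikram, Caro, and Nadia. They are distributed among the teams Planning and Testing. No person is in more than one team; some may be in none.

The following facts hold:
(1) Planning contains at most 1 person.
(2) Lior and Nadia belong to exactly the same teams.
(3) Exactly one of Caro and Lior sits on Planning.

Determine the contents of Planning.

Planning = {Caro}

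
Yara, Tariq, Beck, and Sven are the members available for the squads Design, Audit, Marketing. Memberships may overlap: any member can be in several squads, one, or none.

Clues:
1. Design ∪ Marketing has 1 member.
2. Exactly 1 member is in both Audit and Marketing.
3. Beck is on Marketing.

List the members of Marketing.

Marketing = {Beck}

From (3): Beck ∈ Marketing.
Suppose Yara ∈ Marketing: no assignment then satisfies all the clues, so Yara ∉ Marketing.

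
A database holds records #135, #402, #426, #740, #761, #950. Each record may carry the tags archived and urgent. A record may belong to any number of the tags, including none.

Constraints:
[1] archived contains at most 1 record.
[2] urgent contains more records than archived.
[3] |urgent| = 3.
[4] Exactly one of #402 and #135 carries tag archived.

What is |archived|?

1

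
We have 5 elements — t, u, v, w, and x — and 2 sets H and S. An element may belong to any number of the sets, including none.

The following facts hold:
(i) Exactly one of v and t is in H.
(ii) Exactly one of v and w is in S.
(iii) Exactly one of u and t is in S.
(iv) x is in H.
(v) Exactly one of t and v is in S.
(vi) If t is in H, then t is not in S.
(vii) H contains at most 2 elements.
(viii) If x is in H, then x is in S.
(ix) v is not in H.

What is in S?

S = {u, v, x}

From (iv): x ∈ H.
From (ix): v ∉ H.
(i) (exactly one): t ∈ H.
(vi): t ∉ S.
(vii): H already has 2, so the rest are out.
(viii): x ∈ S.
(iii) (exactly one): u ∈ S.
(v) (exactly one): v ∈ S.
(ii) (exactly one): w ∉ S.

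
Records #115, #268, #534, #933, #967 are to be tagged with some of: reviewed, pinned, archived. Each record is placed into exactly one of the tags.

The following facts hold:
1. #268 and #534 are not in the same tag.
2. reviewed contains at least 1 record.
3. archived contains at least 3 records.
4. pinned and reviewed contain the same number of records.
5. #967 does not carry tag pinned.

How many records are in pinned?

1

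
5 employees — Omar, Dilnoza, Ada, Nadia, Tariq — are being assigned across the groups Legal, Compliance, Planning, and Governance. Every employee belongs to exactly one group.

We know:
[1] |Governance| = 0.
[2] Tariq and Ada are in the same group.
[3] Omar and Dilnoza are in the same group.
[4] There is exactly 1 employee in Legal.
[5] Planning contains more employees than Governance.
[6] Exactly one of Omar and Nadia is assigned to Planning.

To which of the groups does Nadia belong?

(1): Governance already has 0, so the rest are out.
Suppose Nadia ∉ Legal: no assignment then satisfies all the clues, so Nadia ∈ Legal.

Nadia: Legal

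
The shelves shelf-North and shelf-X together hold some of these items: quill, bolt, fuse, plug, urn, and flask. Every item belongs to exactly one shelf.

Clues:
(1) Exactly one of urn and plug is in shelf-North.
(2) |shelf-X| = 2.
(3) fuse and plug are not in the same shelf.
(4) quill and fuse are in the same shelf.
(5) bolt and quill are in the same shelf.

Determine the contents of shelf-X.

shelf-X = {flask, plug}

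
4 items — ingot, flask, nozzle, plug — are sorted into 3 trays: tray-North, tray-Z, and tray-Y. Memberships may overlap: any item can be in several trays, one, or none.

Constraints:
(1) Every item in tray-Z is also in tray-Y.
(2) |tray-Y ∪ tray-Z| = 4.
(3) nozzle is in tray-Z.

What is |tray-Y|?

4

From (3): nozzle ∈ tray-Z.
(1) with nozzle ∈ tray-Z: nozzle ∈ tray-Y.
Suppose ingot ∉ tray-Y: no assignment then satisfies all the clues, so ingot ∈ tray-Y.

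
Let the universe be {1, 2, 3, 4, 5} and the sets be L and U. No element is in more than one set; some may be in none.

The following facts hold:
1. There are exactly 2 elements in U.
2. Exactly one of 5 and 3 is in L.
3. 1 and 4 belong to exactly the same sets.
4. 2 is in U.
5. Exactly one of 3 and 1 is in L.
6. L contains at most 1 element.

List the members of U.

U = {2, 5}

From (4): 2 ∈ U.
Suppose 1 ∈ U: no assignment then satisfies all the clues, so 1 ∉ U.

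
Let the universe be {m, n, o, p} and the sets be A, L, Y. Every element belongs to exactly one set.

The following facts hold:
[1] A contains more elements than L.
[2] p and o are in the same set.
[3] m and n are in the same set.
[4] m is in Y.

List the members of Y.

Y = {m, n}

From (4): m ∈ Y.
(3): n matches m: n ∉ A.
(3): n matches m: n ∉ L.
(3): n matches m: n ∈ Y.
Suppose o ∈ Y: no assignment then satisfies all the clues, so o ∉ Y.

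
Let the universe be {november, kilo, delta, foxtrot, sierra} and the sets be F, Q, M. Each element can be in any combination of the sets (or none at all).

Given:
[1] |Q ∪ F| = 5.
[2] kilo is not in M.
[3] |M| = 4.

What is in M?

M = {delta, foxtrot, november, sierra}

From (2): kilo ∉ M.
(3): only 4 candidates remain for M, so all are in.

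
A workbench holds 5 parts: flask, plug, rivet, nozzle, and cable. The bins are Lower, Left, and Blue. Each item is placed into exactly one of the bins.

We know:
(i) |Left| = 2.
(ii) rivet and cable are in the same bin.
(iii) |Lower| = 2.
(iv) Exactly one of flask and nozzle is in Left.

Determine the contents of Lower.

Lower = {cable, rivet}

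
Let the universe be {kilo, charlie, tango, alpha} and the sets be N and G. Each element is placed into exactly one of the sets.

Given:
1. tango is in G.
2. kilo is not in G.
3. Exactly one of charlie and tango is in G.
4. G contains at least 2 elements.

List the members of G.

From (1): tango ∈ G.
From (2): kilo ∉ G.
(3) (exactly one): charlie ∉ G.
(4): only 2 candidates remain for G, so all are in.
Only one set left: kilo ∈ N.
Only one set left: charlie ∈ N.

G = {alpha, tango}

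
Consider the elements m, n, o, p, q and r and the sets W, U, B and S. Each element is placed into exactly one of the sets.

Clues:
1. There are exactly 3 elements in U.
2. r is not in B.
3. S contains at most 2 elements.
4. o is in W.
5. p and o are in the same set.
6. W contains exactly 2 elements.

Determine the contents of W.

From (2): r ∉ B.
From (4): o ∈ W.
(5): p matches o: p ∈ W.
(6): W already has 2, so the rest are out.

W = {o, p}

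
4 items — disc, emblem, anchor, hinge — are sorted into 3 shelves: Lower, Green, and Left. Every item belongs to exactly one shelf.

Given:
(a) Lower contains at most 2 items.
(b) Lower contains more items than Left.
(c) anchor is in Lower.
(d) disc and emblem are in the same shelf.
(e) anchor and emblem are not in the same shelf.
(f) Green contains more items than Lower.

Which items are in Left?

Left = {}

From (c): anchor ∈ Lower.
(e): emblem ∉ Lower.
(d): disc matches emblem: disc ∉ Lower.
Suppose disc ∈ Left: no assignment then satisfies all the clues, so disc ∉ Left.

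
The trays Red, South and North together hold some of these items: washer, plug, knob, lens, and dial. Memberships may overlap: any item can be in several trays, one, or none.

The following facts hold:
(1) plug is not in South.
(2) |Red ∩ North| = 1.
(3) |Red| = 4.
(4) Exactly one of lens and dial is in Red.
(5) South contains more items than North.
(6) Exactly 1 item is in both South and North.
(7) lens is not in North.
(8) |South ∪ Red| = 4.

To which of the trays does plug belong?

plug: Red

From (1): plug ∉ South.
From (7): lens ∉ North.
Suppose plug ∉ Red: no assignment then satisfies all the clues, so plug ∈ Red.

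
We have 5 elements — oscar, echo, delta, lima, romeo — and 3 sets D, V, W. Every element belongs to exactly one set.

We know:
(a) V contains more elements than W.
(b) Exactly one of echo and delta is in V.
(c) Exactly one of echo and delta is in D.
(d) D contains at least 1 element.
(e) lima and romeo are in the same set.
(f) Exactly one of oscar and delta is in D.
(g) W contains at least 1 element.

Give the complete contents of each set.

D = {delta}; V = {echo, lima, romeo}; W = {oscar}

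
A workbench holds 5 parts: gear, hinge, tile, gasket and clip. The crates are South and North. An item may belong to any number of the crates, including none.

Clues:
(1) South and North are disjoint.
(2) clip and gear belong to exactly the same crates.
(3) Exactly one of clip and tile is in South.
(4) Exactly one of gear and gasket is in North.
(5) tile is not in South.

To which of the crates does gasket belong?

From (5): tile ∉ South.
(3) (exactly one): clip ∈ South.
(1) (disjoint): clip ∉ North.
(2): gear matches clip: gear ∈ South.
(2): gear matches clip: gear ∉ North.
(4) (exactly one): gasket ∈ North.
(1) (disjoint): gasket ∉ South.

gasket: North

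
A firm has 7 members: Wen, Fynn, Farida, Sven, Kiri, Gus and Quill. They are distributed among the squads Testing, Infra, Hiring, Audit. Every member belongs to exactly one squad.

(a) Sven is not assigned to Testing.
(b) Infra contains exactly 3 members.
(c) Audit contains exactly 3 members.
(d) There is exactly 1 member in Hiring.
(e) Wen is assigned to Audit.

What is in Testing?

Testing = {}

From (a): Sven ∉ Testing.
From (e): Wen ∈ Audit.
Suppose Fynn ∈ Testing: no assignment then satisfies all the clues, so Fynn ∉ Testing.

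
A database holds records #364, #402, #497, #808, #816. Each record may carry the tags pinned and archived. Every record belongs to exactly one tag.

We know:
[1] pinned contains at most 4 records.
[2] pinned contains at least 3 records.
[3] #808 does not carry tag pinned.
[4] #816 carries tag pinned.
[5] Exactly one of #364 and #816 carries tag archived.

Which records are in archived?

archived = {#364, #808}

From (3): #808 ∉ pinned.
From (4): #816 ∈ pinned.
(5) (exactly one): #364 ∈ archived.
Only one tag left: #808 ∈ archived.
(2): only 3 candidates remain for pinned, so all are in.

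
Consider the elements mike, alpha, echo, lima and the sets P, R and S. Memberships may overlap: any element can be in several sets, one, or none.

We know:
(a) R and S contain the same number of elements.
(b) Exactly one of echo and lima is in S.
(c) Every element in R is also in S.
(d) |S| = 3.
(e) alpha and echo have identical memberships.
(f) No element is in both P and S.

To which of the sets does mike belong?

mike: R, S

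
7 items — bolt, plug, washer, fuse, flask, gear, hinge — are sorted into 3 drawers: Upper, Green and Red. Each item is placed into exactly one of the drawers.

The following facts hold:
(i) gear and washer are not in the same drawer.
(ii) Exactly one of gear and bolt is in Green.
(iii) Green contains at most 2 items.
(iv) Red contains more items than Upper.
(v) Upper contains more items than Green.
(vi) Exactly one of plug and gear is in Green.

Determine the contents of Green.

Green = {gear}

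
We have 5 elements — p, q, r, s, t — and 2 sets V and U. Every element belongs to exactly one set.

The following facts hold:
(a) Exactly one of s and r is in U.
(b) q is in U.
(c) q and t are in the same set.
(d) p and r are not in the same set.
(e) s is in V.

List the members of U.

U = {q, r, t}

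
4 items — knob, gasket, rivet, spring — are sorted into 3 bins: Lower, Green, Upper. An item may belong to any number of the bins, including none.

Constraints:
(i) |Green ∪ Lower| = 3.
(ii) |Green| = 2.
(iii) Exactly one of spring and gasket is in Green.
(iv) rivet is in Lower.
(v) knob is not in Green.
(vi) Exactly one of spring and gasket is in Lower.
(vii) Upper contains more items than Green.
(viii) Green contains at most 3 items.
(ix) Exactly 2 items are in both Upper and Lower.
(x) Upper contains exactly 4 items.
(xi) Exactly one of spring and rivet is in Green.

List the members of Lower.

Lower = {rivet, spring}

From (iv): rivet ∈ Lower.
From (v): knob ∉ Green.
(x): only 4 candidates remain for Upper, so all are in.
Suppose knob ∈ Lower: no assignment then satisfies all the clues, so knob ∉ Lower.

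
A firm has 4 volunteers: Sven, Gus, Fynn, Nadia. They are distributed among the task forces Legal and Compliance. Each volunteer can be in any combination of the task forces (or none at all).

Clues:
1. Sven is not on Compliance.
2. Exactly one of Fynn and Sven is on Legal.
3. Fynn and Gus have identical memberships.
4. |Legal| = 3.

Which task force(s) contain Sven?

From (1): Sven ∉ Compliance.
Suppose Sven ∈ Legal: no assignment then satisfies all the clues, so Sven ∉ Legal.

Sven: none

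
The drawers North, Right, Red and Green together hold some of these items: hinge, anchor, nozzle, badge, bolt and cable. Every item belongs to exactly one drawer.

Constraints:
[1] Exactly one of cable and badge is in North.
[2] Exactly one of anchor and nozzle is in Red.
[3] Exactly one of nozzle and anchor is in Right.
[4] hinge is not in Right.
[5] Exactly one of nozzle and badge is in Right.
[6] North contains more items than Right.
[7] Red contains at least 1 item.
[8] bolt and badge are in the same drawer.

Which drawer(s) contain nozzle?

nozzle: Right

From (4): hinge ∉ Right.
Suppose nozzle ∈ North: no assignment then satisfies all the clues, so nozzle ∉ North.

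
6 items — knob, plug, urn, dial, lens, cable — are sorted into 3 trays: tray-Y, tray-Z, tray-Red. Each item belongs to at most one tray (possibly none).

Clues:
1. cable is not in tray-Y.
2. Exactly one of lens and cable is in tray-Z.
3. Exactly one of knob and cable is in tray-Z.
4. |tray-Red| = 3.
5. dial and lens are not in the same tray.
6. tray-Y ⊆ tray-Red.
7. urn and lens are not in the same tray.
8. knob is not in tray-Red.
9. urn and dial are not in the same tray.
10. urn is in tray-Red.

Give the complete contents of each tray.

From (1): cable ∉ tray-Y.
From (8): knob ∉ tray-Red.
From (10): urn ∈ tray-Red.
(6) contrapositive: knob ∉ tray-Y.
(7): lens ∉ tray-Red.
(9): dial ∉ tray-Red.
(4): only 3 candidates remain for tray-Red, so all are in.
(6) contrapositive: dial ∉ tray-Y.
(6) contrapositive: lens ∉ tray-Y.
(2) (exactly one): lens ∈ tray-Z.
(3) (exactly one): knob ∈ tray-Z.
(5): dial ∉ tray-Z.

tray-Y = {}; tray-Z = {knob, lens}; tray-Red = {cable, plug, urn}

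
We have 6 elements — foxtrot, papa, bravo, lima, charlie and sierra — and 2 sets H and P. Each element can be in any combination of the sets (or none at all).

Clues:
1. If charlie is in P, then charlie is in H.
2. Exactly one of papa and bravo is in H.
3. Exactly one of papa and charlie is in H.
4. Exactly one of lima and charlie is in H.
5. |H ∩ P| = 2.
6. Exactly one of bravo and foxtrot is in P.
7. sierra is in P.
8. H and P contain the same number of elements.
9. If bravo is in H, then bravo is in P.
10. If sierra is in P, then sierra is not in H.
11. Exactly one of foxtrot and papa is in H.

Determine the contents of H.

From (7): sierra ∈ P.
(10): sierra ∉ H.
Suppose foxtrot ∉ H: no assignment then satisfies all the clues, so foxtrot ∈ H.

H = {bravo, charlie, foxtrot}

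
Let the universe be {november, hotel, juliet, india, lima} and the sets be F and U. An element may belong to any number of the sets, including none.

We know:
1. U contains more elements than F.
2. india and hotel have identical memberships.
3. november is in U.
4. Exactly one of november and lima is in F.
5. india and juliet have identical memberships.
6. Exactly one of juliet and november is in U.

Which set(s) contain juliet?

From (3): november ∈ U.
(6) (exactly one): juliet ∉ U.
(5): india matches juliet: india ∉ U.
(2): hotel matches india: hotel ∉ U.
Suppose juliet ∈ F: no assignment then satisfies all the clues, so juliet ∉ F.

juliet: none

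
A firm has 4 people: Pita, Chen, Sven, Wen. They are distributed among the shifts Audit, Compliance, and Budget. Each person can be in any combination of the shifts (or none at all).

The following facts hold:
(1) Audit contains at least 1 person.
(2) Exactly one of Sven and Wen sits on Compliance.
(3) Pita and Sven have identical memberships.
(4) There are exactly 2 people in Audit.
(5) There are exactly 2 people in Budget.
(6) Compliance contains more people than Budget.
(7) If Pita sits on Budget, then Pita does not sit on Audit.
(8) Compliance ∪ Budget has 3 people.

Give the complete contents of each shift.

Audit = {Chen, Wen}; Compliance = {Chen, Pita, Sven}; Budget = {Pita, Sven}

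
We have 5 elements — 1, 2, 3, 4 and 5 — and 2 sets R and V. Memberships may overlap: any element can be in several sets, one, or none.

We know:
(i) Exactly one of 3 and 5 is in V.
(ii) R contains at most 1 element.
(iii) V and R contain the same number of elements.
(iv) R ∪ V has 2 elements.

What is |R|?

1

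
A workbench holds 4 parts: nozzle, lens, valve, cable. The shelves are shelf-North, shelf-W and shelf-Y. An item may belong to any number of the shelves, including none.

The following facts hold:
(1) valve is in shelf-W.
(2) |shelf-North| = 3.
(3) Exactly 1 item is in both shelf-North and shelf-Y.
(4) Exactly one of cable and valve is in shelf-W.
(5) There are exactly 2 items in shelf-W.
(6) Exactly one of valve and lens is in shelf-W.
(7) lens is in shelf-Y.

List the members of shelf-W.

shelf-W = {nozzle, valve}

From (1): valve ∈ shelf-W.
From (7): lens ∈ shelf-Y.
(4) (exactly one): cable ∉ shelf-W.
(6) (exactly one): lens ∉ shelf-W.
(5): only 2 candidates remain for shelf-W, so all are in.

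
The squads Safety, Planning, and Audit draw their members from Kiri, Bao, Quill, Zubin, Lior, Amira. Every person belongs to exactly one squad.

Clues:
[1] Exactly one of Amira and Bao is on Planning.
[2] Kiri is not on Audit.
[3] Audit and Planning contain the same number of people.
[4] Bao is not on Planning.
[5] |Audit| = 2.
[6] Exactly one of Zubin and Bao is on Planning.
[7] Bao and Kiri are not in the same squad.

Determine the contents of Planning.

Planning = {Amira, Zubin}

From (2): Kiri ∉ Audit.
From (4): Bao ∉ Planning.
(1) (exactly one): Amira ∈ Planning.
(6) (exactly one): Zubin ∈ Planning.
Suppose Kiri ∈ Planning: no assignment then satisfies all the clues, so Kiri ∉ Planning.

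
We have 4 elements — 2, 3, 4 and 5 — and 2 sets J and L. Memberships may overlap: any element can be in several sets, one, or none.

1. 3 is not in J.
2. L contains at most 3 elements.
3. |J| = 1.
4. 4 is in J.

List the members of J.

From (1): 3 ∉ J.
From (4): 4 ∈ J.
(3): J already has 1, so the rest are out.

J = {4}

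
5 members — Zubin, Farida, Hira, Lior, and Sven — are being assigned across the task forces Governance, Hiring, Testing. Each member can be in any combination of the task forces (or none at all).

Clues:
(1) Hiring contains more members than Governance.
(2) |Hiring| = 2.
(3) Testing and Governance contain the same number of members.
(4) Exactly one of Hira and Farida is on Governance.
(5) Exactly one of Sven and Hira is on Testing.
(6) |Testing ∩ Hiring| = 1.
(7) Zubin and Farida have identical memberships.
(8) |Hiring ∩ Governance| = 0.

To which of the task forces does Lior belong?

Lior: Hiring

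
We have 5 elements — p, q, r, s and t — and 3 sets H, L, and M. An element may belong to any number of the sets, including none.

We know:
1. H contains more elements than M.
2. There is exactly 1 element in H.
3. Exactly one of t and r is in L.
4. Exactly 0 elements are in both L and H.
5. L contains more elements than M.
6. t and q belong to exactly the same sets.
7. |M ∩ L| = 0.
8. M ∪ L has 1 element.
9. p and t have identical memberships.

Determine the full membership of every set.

H = {s}; L = {r}; M = {}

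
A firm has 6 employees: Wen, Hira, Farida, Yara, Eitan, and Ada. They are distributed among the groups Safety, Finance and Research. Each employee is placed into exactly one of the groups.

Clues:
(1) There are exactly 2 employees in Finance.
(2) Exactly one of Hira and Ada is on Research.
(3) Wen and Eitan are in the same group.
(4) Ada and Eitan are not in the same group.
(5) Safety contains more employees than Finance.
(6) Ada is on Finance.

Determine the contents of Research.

Research = {Hira}

From (6): Ada ∈ Finance.
(2) (exactly one): Hira ∈ Research.
(4): Eitan ∉ Finance.
(3): Wen matches Eitan: Wen ∉ Finance.
Suppose Wen ∈ Research: no assignment then satisfies all the clues, so Wen ∉ Research.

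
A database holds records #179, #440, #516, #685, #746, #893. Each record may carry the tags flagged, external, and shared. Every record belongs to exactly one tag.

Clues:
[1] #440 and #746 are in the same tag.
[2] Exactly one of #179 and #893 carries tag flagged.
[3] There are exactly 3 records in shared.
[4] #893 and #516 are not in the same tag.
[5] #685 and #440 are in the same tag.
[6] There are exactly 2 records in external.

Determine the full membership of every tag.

flagged = {#893}; external = {#179, #516}; shared = {#440, #685, #746}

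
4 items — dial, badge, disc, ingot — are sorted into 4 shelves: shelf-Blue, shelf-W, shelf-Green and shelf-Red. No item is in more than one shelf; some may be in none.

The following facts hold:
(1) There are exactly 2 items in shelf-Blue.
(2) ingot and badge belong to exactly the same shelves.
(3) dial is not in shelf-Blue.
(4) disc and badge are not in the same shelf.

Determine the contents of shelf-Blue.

shelf-Blue = {badge, ingot}

From (3): dial ∉ shelf-Blue.
Suppose badge ∉ shelf-Blue: no assignment then satisfies all the clues, so badge ∈ shelf-Blue.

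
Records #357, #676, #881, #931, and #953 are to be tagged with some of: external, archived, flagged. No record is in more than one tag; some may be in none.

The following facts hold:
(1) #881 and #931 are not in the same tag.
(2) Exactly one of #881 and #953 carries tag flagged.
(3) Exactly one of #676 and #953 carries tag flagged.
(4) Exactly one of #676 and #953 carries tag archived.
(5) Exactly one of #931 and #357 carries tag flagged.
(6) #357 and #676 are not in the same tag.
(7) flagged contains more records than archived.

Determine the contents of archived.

archived = {#676}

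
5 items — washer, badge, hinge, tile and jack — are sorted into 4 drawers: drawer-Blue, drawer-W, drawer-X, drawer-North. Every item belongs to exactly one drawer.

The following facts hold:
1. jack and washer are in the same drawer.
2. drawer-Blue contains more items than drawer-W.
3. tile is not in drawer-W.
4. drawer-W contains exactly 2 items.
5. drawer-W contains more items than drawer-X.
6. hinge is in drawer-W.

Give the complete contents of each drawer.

drawer-Blue = {jack, tile, washer}; drawer-W = {badge, hinge}; drawer-X = {}; drawer-North = {}

From (3): tile ∉ drawer-W.
From (6): hinge ∈ drawer-W.
Suppose washer ∉ drawer-Blue: no assignment then satisfies all the clues, so washer ∈ drawer-Blue.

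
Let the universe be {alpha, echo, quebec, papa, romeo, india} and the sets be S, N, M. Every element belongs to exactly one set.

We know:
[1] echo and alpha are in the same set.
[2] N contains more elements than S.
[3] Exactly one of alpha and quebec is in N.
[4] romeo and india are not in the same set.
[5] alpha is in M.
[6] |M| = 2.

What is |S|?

1

From (5): alpha ∈ M.
(1): echo matches alpha: echo ∉ S.
(1): echo matches alpha: echo ∉ N.
(1): echo matches alpha: echo ∈ M.
(3) (exactly one): quebec ∈ N.
(6): M already has 2, so the rest are out.
Suppose papa ∈ S: no assignment then satisfies all the clues, so papa ∉ S.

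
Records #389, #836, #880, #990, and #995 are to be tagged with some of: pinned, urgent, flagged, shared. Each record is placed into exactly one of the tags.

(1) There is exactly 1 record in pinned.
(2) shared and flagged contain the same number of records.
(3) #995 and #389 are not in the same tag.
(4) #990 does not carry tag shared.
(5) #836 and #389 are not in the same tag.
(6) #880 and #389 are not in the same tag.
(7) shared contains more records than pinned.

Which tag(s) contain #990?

#990: flagged

From (4): #990 ∉ shared.
Suppose #990 ∈ pinned: no assignment then satisfies all the clues, so #990 ∉ pinned.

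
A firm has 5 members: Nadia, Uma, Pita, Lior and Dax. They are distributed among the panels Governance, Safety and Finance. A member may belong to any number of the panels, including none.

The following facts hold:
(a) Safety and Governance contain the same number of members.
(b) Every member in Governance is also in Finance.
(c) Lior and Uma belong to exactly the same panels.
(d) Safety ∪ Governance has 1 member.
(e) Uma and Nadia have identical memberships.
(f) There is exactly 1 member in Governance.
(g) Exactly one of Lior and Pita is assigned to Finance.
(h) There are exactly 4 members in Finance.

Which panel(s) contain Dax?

Dax: Finance, Governance, Safety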